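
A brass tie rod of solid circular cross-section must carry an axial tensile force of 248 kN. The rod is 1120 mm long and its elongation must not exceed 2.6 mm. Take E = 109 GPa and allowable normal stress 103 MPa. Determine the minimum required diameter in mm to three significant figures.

55.4 mm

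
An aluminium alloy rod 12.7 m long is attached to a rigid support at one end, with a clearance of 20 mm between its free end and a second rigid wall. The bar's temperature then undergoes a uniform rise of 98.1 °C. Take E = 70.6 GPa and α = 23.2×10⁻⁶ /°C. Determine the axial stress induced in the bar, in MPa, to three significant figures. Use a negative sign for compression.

-49.5 MPa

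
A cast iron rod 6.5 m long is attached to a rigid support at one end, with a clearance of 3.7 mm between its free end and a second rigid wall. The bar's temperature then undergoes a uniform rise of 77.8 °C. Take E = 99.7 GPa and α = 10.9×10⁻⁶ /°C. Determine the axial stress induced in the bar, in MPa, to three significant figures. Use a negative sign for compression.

-27.8 MPa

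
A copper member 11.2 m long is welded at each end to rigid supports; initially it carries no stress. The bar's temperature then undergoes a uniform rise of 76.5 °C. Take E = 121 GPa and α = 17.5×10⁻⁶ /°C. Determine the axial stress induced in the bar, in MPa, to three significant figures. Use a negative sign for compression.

Free thermal expansion αLΔT = 17.5e-6 · 11200 · 76.5 = 14.99 mm.
The walls impose strain ε = −(14.99)/11200 = -1.3387e-03; σ = Eε = 121000 · -1.3387e-03 = -162 MPa.

-162 MPa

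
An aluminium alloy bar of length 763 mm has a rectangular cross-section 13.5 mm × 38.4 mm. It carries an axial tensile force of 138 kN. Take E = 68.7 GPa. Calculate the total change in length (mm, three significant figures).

2.96 mm

A = 518.4 mm².
δ_mech = NL/(AE) = 138000·763/(518.4·68700) = 2.957 mm.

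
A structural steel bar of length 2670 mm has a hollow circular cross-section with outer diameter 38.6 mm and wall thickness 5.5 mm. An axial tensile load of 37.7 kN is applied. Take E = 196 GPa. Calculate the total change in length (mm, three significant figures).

A = 571.9 mm².
δ_mech = NL/(AE) = 37700·2670/(571.9·196000) = 0.898 mm.

0.898 mm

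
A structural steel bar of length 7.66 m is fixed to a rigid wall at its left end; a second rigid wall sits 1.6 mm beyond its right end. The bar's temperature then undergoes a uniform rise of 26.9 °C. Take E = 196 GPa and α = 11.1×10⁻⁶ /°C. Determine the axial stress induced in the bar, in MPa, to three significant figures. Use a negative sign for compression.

-17.6 MPa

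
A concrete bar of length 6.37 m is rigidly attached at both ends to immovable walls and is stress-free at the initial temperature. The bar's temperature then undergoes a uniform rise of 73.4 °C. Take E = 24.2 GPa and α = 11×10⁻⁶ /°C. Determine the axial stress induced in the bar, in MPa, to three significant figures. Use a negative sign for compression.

Free thermal expansion αLΔT = 11e-6 · 6370 · 73.4 = 5.143 mm.
The walls impose strain ε = −(5.143)/6370 = -8.0740e-04; σ = Eε = 24200 · -8.0740e-04 = -19.54 MPa.

-19.5 MPa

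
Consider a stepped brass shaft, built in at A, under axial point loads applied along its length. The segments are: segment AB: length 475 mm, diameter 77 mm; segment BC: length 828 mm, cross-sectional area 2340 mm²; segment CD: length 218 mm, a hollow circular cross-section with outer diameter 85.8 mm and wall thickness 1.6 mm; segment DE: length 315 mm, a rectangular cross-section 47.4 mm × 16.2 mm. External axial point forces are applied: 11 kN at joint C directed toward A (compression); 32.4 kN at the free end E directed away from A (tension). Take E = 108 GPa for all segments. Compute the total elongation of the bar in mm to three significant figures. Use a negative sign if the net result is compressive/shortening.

0.368 mm

Internal axial forces (sectioning from the free end, tension +): N_DE = 32.4 kN, N_CD = 32.4 kN, N_BC = 21.4 kN, N_AB = 21.4 kN.
A_AB = 4657 mm².
A_CD = 423.2 mm².
A_DE = 767.9 mm².
δ_AB = 21400·475/(4657·108000) = 0.02021 mm
δ_BC = 21400·828/(2340·108000) = 0.07011 mm
δ_CD = 32400·218/(423.2·108000) = 0.1545 mm
δ_DE = 32400·315/(767.9·108000) = 0.1231 mm
δ = Σδ_i = 0.3679 mm.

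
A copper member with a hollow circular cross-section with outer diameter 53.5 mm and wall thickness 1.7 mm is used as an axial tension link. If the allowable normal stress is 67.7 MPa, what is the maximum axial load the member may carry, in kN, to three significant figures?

18.7 kN

A = 276.6 mm².
P_max = σ_allow · A = 67.7 · 276.6 = 18730 N = 18.73 kN.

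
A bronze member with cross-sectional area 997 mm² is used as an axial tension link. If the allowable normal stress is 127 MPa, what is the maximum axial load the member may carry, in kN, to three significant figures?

P_max = σ_allow · A = 127 · 997 = 126600 N = 126.6 kN.

127 kN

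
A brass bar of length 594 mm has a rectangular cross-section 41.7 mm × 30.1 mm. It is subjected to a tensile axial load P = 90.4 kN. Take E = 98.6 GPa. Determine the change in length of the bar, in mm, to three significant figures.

A = 1255 mm².
δ_mech = NL/(AE) = 90400·594/(1255·98600) = 0.4339 mm.

0.434 mm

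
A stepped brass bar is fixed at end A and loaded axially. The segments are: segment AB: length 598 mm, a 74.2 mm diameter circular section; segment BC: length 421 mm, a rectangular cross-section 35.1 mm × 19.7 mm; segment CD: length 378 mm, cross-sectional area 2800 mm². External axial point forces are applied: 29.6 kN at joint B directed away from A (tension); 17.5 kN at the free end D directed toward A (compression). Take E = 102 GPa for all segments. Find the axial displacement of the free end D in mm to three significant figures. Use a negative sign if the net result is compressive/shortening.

Internal axial forces (sectioning from the free end, tension +): N_CD = -17.5 kN, N_BC = -17.5 kN, N_AB = 12.1 kN.
A_AB = 4324 mm².
A_BC = 691.5 mm².
δ_AB = 12100·598/(4324·102000) = 0.01641 mm
δ_BC = -17500·421/(691.5·102000) = -0.1045 mm
δ_CD = -17500·378/(2800·102000) = -0.02316 mm
δ = Σδ_i = -0.1112 mm.

-0.111 mm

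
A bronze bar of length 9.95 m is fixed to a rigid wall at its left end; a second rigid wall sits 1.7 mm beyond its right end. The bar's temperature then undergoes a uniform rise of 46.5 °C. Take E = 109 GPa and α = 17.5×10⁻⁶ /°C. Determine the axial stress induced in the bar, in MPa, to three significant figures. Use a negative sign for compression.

Free thermal expansion αLΔT = 17.5e-6 · 9950 · 46.5 = 8.097 mm.
The walls engage after the gap closes; constrained expansion = 8.097 − 1.7 = 6.397 mm.
The walls impose strain ε = −(6.397)/9950 = -6.4290e-04; σ = Eε = 109000 · -6.4290e-04 = -70.08 MPa.

-70.1 MPa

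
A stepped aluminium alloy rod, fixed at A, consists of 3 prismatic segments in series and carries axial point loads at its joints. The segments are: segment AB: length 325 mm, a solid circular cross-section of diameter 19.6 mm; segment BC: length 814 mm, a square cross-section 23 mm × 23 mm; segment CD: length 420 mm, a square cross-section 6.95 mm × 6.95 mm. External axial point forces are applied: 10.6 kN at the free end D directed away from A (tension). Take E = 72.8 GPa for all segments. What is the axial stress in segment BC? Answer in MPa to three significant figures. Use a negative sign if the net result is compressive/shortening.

20.0 MPa

Internal axial forces (sectioning from the free end, tension +): N_CD = 10.6 kN, N_BC = 10.6 kN, N_AB = 10.6 kN.
A_BC = 529 mm².
σ_BC = N_BC/A_BC = 10600/529 = 20.04 MPa.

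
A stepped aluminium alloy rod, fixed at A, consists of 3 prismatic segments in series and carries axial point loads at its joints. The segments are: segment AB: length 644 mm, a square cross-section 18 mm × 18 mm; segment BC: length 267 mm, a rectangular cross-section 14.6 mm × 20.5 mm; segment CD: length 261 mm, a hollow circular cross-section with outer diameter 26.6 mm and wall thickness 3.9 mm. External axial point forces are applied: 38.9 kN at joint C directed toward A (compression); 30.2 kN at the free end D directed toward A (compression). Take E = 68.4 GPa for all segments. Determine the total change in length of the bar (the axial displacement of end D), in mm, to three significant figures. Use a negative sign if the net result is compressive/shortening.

-3.32 mm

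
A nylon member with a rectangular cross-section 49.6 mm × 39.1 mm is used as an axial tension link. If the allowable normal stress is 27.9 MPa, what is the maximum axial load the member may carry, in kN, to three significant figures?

54.1 kN

A = 1939 mm².
P_max = σ_allow · A = 27.9 · 1939 = 54110 N = 54.11 kN.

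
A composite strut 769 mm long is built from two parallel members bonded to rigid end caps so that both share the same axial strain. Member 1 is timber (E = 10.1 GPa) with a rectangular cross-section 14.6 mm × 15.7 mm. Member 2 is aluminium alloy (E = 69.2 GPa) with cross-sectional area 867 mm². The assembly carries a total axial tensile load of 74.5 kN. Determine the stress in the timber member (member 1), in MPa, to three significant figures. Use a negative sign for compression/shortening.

A_1 = 229.2 mm².
Equal strain + equilibrium ⇒ each member carries load in proportion to AE: A₁E₁ = 2315000 N, A₂E₂ = 60000000 N, ΣAE = 62310000 N.
σ₁ = P·E₁/ΣAE = 74500·10100/62310000 = 12.08 MPa.

12.1 MPa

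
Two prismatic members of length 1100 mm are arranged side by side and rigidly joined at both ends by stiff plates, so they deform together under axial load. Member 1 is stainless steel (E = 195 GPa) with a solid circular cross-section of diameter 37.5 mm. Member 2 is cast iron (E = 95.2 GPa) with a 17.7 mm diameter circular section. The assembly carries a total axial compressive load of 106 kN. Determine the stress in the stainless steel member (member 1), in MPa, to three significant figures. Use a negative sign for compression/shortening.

-86.6 MPa

A_1 = 1104 mm².
A_2 = 246.1 mm².
Equal strain + equilibrium ⇒ each member carries load in proportion to AE: A₁E₁ = 215400000 N, A₂E₂ = 23420000 N, ΣAE = 238800000 N.
σ₁ = P·E₁/ΣAE = -106000·195000/238800000 = -86.56 MPa.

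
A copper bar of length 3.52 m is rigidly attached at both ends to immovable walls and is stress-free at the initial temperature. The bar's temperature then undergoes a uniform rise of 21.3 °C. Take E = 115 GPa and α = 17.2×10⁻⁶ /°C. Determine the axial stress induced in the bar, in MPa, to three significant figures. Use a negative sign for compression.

Free thermal expansion αLΔT = 17.2e-6 · 3520 · 21.3 = 1.29 mm.
The walls impose strain ε = −(1.29)/3520 = -3.6636e-04; σ = Eε = 115000 · -3.6636e-04 = -42.13 MPa.

-42.1 MPa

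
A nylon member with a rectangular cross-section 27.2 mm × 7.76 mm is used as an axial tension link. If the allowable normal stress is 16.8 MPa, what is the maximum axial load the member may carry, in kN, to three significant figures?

A = 211.1 mm².
P_max = σ_allow · A = 16.8 · 211.1 = 3546 N = 3.546 kN.

3.55 kN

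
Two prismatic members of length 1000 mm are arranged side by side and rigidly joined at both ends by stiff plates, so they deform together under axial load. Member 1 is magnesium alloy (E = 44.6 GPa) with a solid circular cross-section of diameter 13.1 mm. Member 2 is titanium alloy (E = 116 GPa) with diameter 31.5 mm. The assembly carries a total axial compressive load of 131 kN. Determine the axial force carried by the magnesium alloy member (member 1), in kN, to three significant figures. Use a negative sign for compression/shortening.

-8.17 kN

A_1 = 134.8 mm².
A_2 = 779.3 mm².
Equal strain + equilibrium ⇒ each member carries load in proportion to AE: A₁E₁ = 6011000 N, A₂E₂ = 90400000 N, ΣAE = 96410000 N.
F₁ = P·A₁E₁/ΣAE = -131000·6011000/96410000 = -8168 N.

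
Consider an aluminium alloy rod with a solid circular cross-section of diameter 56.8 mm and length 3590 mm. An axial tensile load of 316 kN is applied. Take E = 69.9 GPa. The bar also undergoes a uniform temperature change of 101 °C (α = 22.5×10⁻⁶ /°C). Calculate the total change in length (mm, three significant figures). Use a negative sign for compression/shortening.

14.6 mm

A = 2534 mm².
δ_mech = NL/(AE) = 316000·3590/(2534·69900) = 6.405 mm.
δ_thermal = αLΔT = 22.5e-6·3590·101 = 8.158 mm.
δ = δ_mech + δ_thermal = 14.56 mm.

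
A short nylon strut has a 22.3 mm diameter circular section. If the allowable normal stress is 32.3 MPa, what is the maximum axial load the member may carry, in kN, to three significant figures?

12.6 kN

A = 390.6 mm².
P_max = σ_allow · A = 32.3 · 390.6 = 12620 N = 12.62 kN.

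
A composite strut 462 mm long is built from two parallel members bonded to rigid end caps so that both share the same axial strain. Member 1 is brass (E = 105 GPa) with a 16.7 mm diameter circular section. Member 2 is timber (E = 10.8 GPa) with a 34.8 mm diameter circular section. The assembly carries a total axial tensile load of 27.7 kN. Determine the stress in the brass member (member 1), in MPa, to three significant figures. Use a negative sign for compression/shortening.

87.4 MPa

A_1 = 219 mm².
A_2 = 951.1 mm².
Equal strain + equilibrium ⇒ each member carries load in proportion to AE: A₁E₁ = 23000000 N, A₂E₂ = 10270000 N, ΣAE = 33270000 N.
σ₁ = P·E₁/ΣAE = 27700·105000/33270000 = 87.42 MPa.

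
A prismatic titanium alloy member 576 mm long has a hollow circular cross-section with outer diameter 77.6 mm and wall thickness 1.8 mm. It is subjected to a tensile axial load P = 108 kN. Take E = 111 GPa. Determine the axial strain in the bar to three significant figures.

0.00227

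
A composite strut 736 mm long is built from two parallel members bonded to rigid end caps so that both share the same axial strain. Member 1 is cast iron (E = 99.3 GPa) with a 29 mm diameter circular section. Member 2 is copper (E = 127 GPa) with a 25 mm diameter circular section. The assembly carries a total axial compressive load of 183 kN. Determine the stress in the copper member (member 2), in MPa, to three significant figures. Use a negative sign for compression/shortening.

-182 MPa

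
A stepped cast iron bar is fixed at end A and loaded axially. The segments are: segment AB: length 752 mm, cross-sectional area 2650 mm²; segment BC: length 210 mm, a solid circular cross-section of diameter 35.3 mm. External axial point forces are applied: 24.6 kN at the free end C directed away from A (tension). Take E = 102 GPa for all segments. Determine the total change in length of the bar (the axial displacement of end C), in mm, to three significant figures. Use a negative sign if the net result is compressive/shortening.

0.120 mm

Internal axial forces (sectioning from the free end, tension +): N_BC = 24.6 kN, N_AB = 24.6 kN.
A_BC = 978.7 mm².
δ_AB = 24600·752/(2650·102000) = 0.06844 mm
δ_BC = 24600·210/(978.7·102000) = 0.05175 mm
δ = Σδ_i = 0.1202 mm.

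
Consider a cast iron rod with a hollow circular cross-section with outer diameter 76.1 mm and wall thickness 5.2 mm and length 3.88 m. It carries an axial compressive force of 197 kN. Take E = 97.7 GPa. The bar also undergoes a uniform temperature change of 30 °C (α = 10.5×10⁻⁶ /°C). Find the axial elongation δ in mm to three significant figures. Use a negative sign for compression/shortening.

A = 1158 mm².
δ_mech = NL/(AE) = -197000·3880/(1158·97700) = -6.755 mm.
δ_thermal = αLΔT = 10.5e-6·3880·30 = 1.222 mm.
δ = δ_mech + δ_thermal = -5.532 mm.

-5.53 mm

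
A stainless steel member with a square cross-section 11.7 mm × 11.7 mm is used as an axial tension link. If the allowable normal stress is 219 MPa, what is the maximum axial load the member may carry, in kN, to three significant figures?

30.0 kN

A = 136.9 mm².
P_max = σ_allow · A = 219 · 136.9 = 29980 N = 29.98 kN.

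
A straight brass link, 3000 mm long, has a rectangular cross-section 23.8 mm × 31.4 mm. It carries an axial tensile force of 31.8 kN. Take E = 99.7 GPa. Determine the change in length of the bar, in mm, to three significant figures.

1.28 mm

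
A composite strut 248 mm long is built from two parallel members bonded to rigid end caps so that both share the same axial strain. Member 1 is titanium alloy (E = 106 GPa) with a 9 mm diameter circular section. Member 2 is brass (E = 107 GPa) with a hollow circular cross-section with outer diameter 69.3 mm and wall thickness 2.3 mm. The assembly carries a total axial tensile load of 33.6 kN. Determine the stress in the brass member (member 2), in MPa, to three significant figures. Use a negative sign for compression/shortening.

61.4 MPa

A_1 = 63.62 mm².
A_2 = 484.1 mm².
Equal strain + equilibrium ⇒ each member carries load in proportion to AE: A₁E₁ = 6743000 N, A₂E₂ = 51800000 N, ΣAE = 58540000 N.
σ₂ = P·E₂/ΣAE = 33600·107000/58540000 = 61.41 MPa.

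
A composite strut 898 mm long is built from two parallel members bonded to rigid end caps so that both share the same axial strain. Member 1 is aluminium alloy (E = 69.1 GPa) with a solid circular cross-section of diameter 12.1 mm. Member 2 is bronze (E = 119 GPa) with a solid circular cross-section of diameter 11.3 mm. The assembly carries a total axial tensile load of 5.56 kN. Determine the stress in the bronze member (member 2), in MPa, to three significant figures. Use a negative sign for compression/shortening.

33.3 MPa

A_1 = 115 mm².
A_2 = 100.3 mm².
Equal strain + equilibrium ⇒ each member carries load in proportion to AE: A₁E₁ = 7946000 N, A₂E₂ = 11930000 N, ΣAE = 19880000 N.
σ₂ = P·E₂/ΣAE = 5560·119000/19880000 = 33.28 MPa.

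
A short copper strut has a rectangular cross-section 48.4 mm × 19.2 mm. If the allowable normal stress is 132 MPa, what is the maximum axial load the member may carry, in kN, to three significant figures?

A = 929.3 mm².
P_max = σ_allow · A = 132 · 929.3 = 122700 N = 122.7 kN.

123 kN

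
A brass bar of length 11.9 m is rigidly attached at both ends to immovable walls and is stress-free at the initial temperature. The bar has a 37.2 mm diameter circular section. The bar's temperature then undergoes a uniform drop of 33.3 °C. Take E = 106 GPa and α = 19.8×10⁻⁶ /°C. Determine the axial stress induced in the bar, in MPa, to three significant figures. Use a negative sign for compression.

69.9 MPa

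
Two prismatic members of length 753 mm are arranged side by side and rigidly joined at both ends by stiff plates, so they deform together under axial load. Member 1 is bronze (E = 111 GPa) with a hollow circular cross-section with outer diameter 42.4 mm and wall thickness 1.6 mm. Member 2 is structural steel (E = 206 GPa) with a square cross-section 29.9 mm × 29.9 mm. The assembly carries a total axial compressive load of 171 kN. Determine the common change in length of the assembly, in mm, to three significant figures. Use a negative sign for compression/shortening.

A_1 = 205.1 mm².
A_2 = 894 mm².
Equal strain + equilibrium ⇒ each member carries load in proportion to AE: A₁E₁ = 22760000 N, A₂E₂ = 184200000 N, ΣAE = 206900000 N.
δ = PL/ΣAE = -171000·753/206900000 = -0.6223 mm.

-0.622 mm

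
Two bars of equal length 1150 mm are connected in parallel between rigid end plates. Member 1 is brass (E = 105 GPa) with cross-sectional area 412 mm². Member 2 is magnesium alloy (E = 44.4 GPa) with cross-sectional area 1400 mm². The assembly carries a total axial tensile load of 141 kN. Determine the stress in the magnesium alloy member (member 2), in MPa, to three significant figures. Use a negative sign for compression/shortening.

59.4 MPa

Equal strain + equilibrium ⇒ each member carries load in proportion to AE: A₁E₁ = 43260000 N, A₂E₂ = 62160000 N, ΣAE = 105400000 N.
σ₂ = P·E₂/ΣAE = 141000·44400/105400000 = 59.39 MPa.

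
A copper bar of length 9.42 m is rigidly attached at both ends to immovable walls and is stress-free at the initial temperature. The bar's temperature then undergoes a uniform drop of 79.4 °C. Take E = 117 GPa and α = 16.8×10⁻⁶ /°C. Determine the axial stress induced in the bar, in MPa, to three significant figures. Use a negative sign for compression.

156 MPa

Free thermal expansion αLΔT = 16.8e-6 · 9420 · -79.4 = -12.57 mm.
The walls impose strain ε = −(-12.57)/9420 = 1.3339e-03; σ = Eε = 117000 · 1.3339e-03 = 156.1 MPa.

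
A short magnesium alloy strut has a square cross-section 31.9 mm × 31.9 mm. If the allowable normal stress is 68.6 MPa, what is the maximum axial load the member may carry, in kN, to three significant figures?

A = 1018 mm².
P_max = σ_allow · A = 68.6 · 1018 = 69810 N = 69.81 kN.

69.8 kN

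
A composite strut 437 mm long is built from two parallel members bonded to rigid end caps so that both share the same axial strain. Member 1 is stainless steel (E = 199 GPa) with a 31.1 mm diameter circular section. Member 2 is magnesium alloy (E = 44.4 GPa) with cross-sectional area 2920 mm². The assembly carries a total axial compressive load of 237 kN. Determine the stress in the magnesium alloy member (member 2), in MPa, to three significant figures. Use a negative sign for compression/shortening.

-37.5 MPa

A_1 = 759.6 mm².
Equal strain + equilibrium ⇒ each member carries load in proportion to AE: A₁E₁ = 151200000 N, A₂E₂ = 129600000 N, ΣAE = 280800000 N.
σ₂ = P·E₂/ΣAE = -237000·44400/280800000 = -37.47 MPa.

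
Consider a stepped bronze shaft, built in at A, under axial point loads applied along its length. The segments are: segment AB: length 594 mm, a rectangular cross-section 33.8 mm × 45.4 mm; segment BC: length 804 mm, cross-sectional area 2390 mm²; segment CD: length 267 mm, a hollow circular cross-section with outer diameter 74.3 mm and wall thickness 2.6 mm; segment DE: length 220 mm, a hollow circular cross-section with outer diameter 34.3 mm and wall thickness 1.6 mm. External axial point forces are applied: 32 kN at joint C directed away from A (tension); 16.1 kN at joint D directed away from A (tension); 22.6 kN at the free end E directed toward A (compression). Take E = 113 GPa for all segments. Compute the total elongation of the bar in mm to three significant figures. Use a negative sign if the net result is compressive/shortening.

-0.131 mm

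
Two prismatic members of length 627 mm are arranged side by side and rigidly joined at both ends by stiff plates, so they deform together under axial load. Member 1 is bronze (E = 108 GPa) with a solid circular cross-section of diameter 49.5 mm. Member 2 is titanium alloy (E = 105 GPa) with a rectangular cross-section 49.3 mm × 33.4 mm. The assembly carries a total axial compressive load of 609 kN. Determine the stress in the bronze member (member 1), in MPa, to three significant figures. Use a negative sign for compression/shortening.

A_1 = 1924 mm².
A_2 = 1647 mm².
Equal strain + equilibrium ⇒ each member carries load in proportion to AE: A₁E₁ = 207800000 N, A₂E₂ = 172900000 N, ΣAE = 380700000 N.
σ₁ = P·E₁/ΣAE = -609000·108000/380700000 = -172.8 MPa.

-173 MPa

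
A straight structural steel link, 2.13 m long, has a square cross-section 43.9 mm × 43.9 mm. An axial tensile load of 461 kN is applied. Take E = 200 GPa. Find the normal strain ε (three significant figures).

0.00120

A = 1927 mm².
σ = N/A = 239.2 MPa; ε = σ/E = 239.2/200000 = 1.196e-03.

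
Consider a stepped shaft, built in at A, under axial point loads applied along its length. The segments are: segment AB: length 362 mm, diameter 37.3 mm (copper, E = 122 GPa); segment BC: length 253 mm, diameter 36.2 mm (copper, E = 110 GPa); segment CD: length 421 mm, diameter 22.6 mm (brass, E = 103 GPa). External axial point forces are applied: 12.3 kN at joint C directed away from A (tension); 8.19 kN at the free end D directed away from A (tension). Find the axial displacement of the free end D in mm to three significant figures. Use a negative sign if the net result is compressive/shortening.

0.185 mm

Internal axial forces (sectioning from the free end, tension +): N_CD = 8.19 kN, N_BC = 20.49 kN, N_AB = 20.49 kN.
A_AB = 1093 mm².
A_BC = 1029 mm².
A_CD = 401.1 mm².
δ_AB = 20490·362/(1093·122000) = 0.05564 mm
δ_BC = 20490·253/(1029·110000) = 0.04579 mm
δ_CD = 8190·421/(401.1·103000) = 0.08345 mm
δ = Σδ_i = 0.1849 mm.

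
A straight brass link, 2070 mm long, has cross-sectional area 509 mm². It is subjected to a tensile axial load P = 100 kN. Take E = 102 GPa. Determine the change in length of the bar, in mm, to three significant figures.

δ_mech = NL/(AE) = 100000·2070/(509·102000) = 3.987 mm.

3.99 mm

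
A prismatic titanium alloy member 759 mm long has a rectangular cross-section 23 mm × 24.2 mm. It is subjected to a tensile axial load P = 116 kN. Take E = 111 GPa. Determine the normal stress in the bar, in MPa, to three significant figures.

A = 556.6 mm².
σ = N/A = 116000/556.6 = 208.4 MPa.

208 MPa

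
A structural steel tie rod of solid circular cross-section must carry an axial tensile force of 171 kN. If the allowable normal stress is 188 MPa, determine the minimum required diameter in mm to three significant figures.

Required area A ≥ P/σ_allow = 171000/188 = 909.6 mm².
For a solid circular section, d ≥ √(4A/π) = 34.03 mm.

34.0 mm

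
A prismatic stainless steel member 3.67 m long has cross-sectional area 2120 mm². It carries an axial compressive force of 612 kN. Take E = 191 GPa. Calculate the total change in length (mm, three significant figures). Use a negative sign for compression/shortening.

-5.55 mm

δ_mech = NL/(AE) = -612000·3670/(2120·191000) = -5.547 mm.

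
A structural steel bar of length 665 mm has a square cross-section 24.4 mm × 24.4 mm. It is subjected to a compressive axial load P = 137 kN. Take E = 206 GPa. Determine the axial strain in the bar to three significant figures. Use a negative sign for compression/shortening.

-0.00112

A = 595.4 mm².
σ = N/A = -230.1 MPa; ε = σ/E = -230.1/206000 = -1.117e-03.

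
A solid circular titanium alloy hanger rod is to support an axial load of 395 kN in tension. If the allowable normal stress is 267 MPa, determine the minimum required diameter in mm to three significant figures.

Required area A ≥ P/σ_allow = 395000/267 = 1479 mm².
For a solid circular section, d ≥ √(4A/π) = 43.4 mm.

43.4 mm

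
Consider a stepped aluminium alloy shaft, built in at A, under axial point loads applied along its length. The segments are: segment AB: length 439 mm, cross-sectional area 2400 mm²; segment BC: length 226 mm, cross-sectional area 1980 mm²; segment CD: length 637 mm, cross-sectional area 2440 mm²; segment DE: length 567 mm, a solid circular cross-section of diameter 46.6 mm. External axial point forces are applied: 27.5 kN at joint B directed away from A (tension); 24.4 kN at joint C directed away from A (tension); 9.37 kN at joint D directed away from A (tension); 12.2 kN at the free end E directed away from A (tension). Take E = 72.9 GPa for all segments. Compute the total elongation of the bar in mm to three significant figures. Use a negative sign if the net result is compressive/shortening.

0.389 mm

Internal axial forces (sectioning from the free end, tension +): N_DE = 12.2 kN, N_CD = 21.57 kN, N_BC = 45.97 kN, N_AB = 73.47 kN.
A_DE = 1706 mm².
δ_AB = 73470·439/(2400·72900) = 0.1843 mm
δ_BC = 45970·226/(1980·72900) = 0.07198 mm
δ_CD = 21570·637/(2440·72900) = 0.07725 mm
δ_DE = 12200·567/(1706·72900) = 0.05564 mm
δ = Σδ_i = 0.3892 mm.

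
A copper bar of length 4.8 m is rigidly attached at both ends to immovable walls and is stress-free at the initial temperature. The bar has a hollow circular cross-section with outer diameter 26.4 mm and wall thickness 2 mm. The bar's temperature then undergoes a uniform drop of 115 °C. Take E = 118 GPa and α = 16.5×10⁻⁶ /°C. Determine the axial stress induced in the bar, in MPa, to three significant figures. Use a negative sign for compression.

Free thermal expansion αLΔT = 16.5e-6 · 4800 · -115 = -9.108 mm.
The walls impose strain ε = −(-9.108)/4800 = 1.8975e-03; σ = Eε = 118000 · 1.8975e-03 = 223.9 MPa.

224 MPa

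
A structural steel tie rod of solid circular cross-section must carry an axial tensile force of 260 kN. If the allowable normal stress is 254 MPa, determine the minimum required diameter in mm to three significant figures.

Required area A ≥ P/σ_allow = 260000/254 = 1024 mm².
For a solid circular section, d ≥ √(4A/π) = 36.1 mm.

36.1 mm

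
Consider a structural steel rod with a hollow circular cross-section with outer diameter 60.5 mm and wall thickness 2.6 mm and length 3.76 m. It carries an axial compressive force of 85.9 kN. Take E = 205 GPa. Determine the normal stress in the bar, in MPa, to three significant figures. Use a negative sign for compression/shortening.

-182 MPa

A = 472.9 mm².
σ = N/A = -85900/472.9 = -181.6 MPa.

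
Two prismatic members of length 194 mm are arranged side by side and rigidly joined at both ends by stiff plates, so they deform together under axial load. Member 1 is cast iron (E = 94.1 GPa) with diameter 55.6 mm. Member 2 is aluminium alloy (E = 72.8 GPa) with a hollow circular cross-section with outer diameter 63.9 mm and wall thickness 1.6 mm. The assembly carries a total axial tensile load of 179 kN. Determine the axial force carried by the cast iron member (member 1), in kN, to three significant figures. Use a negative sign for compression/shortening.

A_1 = 2428 mm².
A_2 = 313.2 mm².
Equal strain + equilibrium ⇒ each member carries load in proportion to AE: A₁E₁ = 228500000 N, A₂E₂ = 22800000 N, ΣAE = 251300000 N.
F₁ = P·A₁E₁/ΣAE = 179000·228500000/251300000 = 162800 N.

163 kN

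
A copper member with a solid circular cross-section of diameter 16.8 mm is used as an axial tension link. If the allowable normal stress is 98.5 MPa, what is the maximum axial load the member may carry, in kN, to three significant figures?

A = 221.7 mm².
P_max = σ_allow · A = 98.5 · 221.7 = 21830 N = 21.83 kN.

21.8 kN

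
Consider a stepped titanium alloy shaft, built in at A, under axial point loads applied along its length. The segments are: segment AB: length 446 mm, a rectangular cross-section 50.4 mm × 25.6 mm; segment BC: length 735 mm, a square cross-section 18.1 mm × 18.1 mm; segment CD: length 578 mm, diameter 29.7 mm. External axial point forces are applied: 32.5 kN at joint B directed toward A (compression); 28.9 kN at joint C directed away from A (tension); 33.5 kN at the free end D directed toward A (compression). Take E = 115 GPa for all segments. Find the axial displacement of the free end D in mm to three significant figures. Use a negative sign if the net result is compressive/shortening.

Internal axial forces (sectioning from the free end, tension +): N_CD = -33.5 kN, N_BC = -4.6 kN, N_AB = -37.1 kN.
A_AB = 1290 mm².
A_BC = 327.6 mm².
A_CD = 692.8 mm².
δ_AB = -37100·446/(1290·115000) = -0.1115 mm
δ_BC = -4600·735/(327.6·115000) = -0.08974 mm
δ_CD = -33500·578/(692.8·115000) = -0.243 mm
δ = Σδ_i = -0.4443 mm.

-0.444 mm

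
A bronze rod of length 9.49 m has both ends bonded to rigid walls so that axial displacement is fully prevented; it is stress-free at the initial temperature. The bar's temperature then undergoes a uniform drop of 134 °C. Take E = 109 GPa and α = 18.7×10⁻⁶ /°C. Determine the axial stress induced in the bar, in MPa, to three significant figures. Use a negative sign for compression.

273 MPa

Free thermal expansion αLΔT = 18.7e-6 · 9490 · -134 = -23.78 mm.
The walls impose strain ε = −(-23.78)/9490 = 2.5058e-03; σ = Eε = 109000 · 2.5058e-03 = 273.1 MPa.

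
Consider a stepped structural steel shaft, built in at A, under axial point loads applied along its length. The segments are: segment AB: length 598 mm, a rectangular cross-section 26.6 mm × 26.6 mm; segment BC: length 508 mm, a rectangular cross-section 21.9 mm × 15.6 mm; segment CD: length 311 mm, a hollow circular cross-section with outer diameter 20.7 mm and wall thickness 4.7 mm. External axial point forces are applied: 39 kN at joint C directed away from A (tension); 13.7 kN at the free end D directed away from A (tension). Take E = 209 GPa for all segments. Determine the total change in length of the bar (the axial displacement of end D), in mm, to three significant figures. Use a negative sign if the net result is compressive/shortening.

Internal axial forces (sectioning from the free end, tension +): N_CD = 13.7 kN, N_BC = 52.7 kN, N_AB = 52.7 kN.
A_AB = 707.6 mm².
A_BC = 341.6 mm².
A_CD = 236.2 mm².
δ_AB = 52700·598/(707.6·209000) = 0.2131 mm
δ_BC = 52700·508/(341.6·209000) = 0.3749 mm
δ_CD = 13700·311/(236.2·209000) = 0.08629 mm
δ = Σδ_i = 0.6743 mm.

0.674 mm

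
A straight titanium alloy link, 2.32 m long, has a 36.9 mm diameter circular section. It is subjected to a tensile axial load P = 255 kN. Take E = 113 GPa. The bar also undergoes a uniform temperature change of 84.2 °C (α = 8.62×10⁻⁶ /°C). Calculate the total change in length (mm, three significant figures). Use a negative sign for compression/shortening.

A = 1069 mm².
δ_mech = NL/(AE) = 255000·2320/(1069·113000) = 4.896 mm.
δ_thermal = αLΔT = 8.62e-6·2320·84.2 = 1.684 mm.
δ = δ_mech + δ_thermal = 6.579 mm.

6.58 mm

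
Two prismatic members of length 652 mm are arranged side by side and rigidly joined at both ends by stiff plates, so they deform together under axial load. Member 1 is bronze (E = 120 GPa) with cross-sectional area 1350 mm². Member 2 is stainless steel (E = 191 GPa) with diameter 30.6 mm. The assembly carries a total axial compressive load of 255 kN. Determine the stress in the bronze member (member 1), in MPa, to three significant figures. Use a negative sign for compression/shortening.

A_2 = 735.4 mm².
Equal strain + equilibrium ⇒ each member carries load in proportion to AE: A₁E₁ = 162000000 N, A₂E₂ = 140500000 N, ΣAE = 302500000 N.
σ₁ = P·E₁/ΣAE = -255000·120000/302500000 = -101.2 MPa.

-101 MPa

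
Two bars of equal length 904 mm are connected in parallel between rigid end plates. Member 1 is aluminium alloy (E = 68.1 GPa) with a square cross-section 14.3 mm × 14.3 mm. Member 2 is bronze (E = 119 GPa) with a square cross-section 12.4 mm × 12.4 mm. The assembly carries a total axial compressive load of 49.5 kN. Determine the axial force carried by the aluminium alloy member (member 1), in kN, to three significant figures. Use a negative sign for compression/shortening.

-21.4 kN

A_1 = 204.5 mm².
A_2 = 153.8 mm².
Equal strain + equilibrium ⇒ each member carries load in proportion to AE: A₁E₁ = 13930000 N, A₂E₂ = 18300000 N, ΣAE = 32220000 N.
F₁ = P·A₁E₁/ΣAE = -49500·13930000/32220000 = -21390 N.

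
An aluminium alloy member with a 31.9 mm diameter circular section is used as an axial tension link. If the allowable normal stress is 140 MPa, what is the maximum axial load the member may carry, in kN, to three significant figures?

A = 799.2 mm².
P_max = σ_allow · A = 140 · 799.2 = 111900 N = 111.9 kN.

112 kN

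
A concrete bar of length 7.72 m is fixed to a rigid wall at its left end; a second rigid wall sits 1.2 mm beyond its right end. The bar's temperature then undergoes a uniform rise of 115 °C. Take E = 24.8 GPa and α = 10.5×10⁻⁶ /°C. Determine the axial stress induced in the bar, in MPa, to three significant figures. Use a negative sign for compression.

Free thermal expansion αLΔT = 10.5e-6 · 7720 · 115 = 9.322 mm.
The walls engage after the gap closes; constrained expansion = 9.322 − 1.2 = 8.122 mm.
The walls impose strain ε = −(8.122)/7720 = -1.0521e-03; σ = Eε = 24800 · -1.0521e-03 = -26.09 MPa.

-26.1 MPa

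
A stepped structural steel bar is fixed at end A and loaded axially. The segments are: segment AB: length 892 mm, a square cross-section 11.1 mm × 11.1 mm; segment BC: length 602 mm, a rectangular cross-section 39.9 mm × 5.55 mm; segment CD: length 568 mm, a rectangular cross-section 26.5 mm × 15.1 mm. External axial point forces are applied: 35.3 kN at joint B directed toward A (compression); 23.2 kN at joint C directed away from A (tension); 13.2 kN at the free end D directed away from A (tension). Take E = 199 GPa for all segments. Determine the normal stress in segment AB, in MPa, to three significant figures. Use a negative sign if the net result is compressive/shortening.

8.93 MPa

Internal axial forces (sectioning from the free end, tension +): N_CD = 13.2 kN, N_BC = 36.4 kN, N_AB = 1.1 kN.
A_AB = 123.2 mm².
σ_AB = N_AB/A_AB = 1100/123.2 = 8.928 MPa.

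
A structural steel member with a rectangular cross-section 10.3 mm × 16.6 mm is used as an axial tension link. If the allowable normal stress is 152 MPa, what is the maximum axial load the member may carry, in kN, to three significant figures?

A = 171 mm².
P_max = σ_allow · A = 152 · 171 = 25990 N = 25.99 kN.

26.0 kN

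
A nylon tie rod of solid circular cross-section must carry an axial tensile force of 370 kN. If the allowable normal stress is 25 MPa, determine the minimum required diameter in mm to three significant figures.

Required area A ≥ P/σ_allow = 370000/25 = 14800 mm².
For a solid circular section, d ≥ √(4A/π) = 137.3 mm.

137 mm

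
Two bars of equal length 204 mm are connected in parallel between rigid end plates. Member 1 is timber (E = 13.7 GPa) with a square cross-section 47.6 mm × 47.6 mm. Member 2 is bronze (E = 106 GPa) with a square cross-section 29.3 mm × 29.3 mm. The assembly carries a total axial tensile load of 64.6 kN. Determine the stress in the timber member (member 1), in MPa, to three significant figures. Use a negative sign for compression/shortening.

7.25 MPa

A_1 = 2266 mm².
A_2 = 858.5 mm².
Equal strain + equilibrium ⇒ each member carries load in proportion to AE: A₁E₁ = 31040000 N, A₂E₂ = 91000000 N, ΣAE = 122000000 N.
σ₁ = P·E₁/ΣAE = 64600·13700/122000000 = 7.252 MPa.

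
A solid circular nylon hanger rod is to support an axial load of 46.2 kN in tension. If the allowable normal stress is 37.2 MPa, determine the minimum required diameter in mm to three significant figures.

Required area A ≥ P/σ_allow = 46200/37.2 = 1242 mm².
For a solid circular section, d ≥ √(4A/π) = 39.77 mm.

39.8 mm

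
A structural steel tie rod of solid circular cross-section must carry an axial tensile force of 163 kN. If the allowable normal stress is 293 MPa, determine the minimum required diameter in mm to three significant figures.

26.6 mm

Required area A ≥ P/σ_allow = 163000/293 = 556.3 mm².
For a solid circular section, d ≥ √(4A/π) = 26.61 mm.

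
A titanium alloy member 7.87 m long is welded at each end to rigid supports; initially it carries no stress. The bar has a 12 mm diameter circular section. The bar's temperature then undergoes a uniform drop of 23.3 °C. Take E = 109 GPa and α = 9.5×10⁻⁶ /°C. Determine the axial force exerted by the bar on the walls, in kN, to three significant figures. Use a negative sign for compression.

2.73 kN

Free thermal expansion αLΔT = 9.5e-6 · 7870 · -23.3 = -1.742 mm.
The walls impose strain ε = −(-1.742)/7870 = 2.2135e-04; σ = Eε = 109000 · 2.2135e-04 = 24.13 MPa.
Wall reaction R = σ·A = 24.13·113.1 = 2729 N = 2.729 kN.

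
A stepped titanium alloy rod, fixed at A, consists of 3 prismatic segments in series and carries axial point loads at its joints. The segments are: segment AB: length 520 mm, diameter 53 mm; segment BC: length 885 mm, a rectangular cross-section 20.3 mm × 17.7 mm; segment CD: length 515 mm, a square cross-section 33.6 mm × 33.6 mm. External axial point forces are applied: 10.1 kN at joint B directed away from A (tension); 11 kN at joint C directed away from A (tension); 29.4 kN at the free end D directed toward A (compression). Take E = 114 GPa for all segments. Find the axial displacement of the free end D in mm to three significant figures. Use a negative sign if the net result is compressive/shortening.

-0.532 mm

Internal axial forces (sectioning from the free end, tension +): N_CD = -29.4 kN, N_BC = -18.4 kN, N_AB = -8.3 kN.
A_AB = 2206 mm².
A_BC = 359.3 mm².
A_CD = 1129 mm².
δ_AB = -8300·520/(2206·114000) = -0.01716 mm
δ_BC = -18400·885/(359.3·114000) = -0.3975 mm
δ_CD = -29400·515/(1129·114000) = -0.1176 mm
δ = Σδ_i = -0.5324 mm.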